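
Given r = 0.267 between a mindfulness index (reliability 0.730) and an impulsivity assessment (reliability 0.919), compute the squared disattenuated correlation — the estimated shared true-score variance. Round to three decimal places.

0.106

Disattenuated r = 0.267 / √(0.730 × 0.919) = 0.267 / 0.8191 = 0.3260.
Shared true-score variance = 0.3260² = 0.1063 ≈ 0.106.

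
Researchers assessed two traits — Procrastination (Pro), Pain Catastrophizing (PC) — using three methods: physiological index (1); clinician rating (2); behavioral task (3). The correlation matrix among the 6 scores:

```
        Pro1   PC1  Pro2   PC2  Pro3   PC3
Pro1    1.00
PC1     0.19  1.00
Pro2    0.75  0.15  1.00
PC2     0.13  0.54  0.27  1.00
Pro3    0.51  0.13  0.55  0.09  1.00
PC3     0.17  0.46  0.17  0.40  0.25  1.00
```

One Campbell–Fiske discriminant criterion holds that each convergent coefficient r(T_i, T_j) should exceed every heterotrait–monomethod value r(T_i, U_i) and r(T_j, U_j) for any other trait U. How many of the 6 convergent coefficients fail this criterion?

Convergent coefficients and their comparison sets:
Pro (methods 1·2): 0.75 vs {0.19, 0.27} → pass.
Pro (methods 1·3): 0.51 vs {0.19, 0.25} → pass.
Pro (methods 2·3): 0.55 vs {0.27, 0.25} → pass.
PC (methods 1·2): 0.54 vs {0.19, 0.27} → pass.
PC (methods 1·3): 0.46 vs {0.19, 0.25} → pass.
PC (methods 2·3): 0.40 vs {0.27, 0.25} → pass.
0 of 6 fail.

0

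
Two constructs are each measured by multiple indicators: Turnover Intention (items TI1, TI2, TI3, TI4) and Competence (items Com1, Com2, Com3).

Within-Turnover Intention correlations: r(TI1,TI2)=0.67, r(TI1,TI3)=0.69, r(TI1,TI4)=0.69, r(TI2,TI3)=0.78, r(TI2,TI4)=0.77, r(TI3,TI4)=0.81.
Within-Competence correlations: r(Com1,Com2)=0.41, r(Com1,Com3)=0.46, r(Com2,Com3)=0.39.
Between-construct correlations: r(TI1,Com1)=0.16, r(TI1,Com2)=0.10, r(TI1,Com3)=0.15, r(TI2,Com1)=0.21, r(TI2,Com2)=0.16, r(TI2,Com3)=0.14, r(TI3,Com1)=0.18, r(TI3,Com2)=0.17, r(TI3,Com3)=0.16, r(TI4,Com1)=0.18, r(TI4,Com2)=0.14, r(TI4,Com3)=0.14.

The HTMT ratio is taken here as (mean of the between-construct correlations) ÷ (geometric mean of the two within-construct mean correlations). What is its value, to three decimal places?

Mean heterotrait r = 1.89/12 = 0.1575.
Mean within-TI = 4.41/6 = 0.7350; mean within-Com = 1.26/3 = 0.4200.
Geometric mean = √(0.7350 × 0.4200) = 0.5556.
HTMT = 0.1575 / 0.5556 = 0.283.

0.283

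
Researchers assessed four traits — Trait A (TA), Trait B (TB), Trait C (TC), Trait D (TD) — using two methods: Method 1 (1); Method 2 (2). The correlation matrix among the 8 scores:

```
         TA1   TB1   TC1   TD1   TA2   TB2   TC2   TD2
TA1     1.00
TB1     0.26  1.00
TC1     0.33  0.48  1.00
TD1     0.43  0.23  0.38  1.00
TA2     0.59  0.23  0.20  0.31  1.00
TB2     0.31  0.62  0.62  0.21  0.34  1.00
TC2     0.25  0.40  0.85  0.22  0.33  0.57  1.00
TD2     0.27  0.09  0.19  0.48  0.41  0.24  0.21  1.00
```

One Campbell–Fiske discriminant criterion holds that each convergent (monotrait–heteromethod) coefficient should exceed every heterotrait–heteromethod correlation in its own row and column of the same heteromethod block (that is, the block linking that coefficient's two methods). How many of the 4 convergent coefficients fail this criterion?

1

Checking each validity diagonal entry against its comparison values:
TA (methods 1·2): 0.59 vs {0.31, 0.23, 0.25, 0.20, 0.27, 0.31} → pass.
TB (methods 1·2): 0.62 vs {0.23, 0.31, 0.40, 0.62, 0.09, 0.21} → fail.
TC (methods 1·2): 0.85 vs {0.20, 0.25, 0.62, 0.40, 0.19, 0.22} → pass.
TD (methods 1·2): 0.48 vs {0.31, 0.27, 0.21, 0.09, 0.22, 0.19} → pass.
1 of 4 fail.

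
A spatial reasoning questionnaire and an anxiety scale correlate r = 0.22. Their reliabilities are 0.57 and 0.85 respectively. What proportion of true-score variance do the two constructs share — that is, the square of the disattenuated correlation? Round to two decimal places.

Disattenuated r = 0.22 / √(0.57 × 0.85) = 0.22 / 0.6961 = 0.3160.
Shared true-score variance = 0.3160² = 0.0999 ≈ 0.10.

0.10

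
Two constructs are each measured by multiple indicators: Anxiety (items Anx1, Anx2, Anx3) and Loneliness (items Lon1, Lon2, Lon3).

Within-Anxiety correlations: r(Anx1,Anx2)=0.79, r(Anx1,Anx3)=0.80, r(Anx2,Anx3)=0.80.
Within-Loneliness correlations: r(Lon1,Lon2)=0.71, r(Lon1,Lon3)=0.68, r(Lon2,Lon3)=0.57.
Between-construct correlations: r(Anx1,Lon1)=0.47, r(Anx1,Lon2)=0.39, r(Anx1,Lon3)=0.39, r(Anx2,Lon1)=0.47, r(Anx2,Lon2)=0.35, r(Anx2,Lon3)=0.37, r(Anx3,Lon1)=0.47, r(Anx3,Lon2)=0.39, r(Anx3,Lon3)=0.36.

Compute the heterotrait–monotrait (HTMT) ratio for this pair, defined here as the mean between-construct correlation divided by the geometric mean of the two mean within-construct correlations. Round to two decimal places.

0.56

Between-construct mean = 3.66/9 = 0.4067.
Mean within-Anx = 2.39/3 = 0.7967; mean within-Lon = 1.96/3 = 0.6533.
Geometric mean = √(0.7967 × 0.6533) = 0.7214.
HTMT = 0.4067 / 0.7214 = 0.56.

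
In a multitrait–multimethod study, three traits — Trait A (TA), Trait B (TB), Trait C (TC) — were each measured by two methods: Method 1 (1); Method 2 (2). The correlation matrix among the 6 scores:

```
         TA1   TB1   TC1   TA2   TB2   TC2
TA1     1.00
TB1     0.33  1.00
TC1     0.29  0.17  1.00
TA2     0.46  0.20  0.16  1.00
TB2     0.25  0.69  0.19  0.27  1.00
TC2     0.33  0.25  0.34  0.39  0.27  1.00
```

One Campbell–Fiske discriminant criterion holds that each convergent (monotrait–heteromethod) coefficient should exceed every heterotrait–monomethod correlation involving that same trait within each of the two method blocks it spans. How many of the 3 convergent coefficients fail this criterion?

1

Each convergent coefficient versus the relevant comparison correlations:
TA (methods 1·2): 0.46 vs {0.33, 0.27, 0.29, 0.39} → pass.
TB (methods 1·2): 0.69 vs {0.33, 0.27, 0.17, 0.27} → pass.
TC (methods 1·2): 0.34 vs {0.29, 0.39, 0.17, 0.27} → fail.
1 of 3 fail.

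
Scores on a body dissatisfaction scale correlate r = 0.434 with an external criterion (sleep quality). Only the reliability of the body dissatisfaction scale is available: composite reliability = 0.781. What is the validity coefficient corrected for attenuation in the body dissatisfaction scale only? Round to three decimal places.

Single correction: r_c = r_obs / √r_xx = 0.434 / √0.781 = 0.434 / 0.8837 ≈ 0.491.

0.491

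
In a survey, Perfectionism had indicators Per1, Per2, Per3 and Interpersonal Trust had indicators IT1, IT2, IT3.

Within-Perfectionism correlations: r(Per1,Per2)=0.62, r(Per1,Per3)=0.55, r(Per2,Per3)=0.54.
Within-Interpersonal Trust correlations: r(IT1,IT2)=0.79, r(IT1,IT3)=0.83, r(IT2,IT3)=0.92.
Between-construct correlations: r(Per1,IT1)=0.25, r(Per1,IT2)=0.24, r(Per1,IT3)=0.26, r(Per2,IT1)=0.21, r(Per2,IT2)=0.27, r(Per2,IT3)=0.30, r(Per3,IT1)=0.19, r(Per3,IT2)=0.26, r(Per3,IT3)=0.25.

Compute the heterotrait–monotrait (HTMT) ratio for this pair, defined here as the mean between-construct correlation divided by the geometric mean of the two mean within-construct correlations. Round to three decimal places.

Mean between = 2.23/9 = 0.2478.
Mean within-Per = 1.71/3 = 0.5700; mean within-IT = 2.54/3 = 0.8467.
Geometric mean = √(0.5700 × 0.8467) = 0.6947.
HTMT = 0.2478 / 0.6947 = 0.357.

0.357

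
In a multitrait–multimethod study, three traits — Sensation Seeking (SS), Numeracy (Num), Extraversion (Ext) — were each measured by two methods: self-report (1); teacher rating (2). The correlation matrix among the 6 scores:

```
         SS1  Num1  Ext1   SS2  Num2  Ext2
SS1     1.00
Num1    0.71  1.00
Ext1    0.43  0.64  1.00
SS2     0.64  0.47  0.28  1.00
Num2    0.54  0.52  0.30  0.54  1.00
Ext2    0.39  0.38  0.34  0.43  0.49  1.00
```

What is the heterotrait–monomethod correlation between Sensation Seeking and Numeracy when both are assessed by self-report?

Different traits, same method: r(SS1, Num1) = 0.71.

0.71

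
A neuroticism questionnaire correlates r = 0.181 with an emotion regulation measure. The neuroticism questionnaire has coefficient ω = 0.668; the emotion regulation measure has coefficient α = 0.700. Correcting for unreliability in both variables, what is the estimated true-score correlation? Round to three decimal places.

0.265

r_true = r_obs / √(r_xx · r_yy) = 0.181 / √(0.668 × 0.700) = 0.181 / √0.467600 = 0.181 / 0.6838 ≈ 0.265.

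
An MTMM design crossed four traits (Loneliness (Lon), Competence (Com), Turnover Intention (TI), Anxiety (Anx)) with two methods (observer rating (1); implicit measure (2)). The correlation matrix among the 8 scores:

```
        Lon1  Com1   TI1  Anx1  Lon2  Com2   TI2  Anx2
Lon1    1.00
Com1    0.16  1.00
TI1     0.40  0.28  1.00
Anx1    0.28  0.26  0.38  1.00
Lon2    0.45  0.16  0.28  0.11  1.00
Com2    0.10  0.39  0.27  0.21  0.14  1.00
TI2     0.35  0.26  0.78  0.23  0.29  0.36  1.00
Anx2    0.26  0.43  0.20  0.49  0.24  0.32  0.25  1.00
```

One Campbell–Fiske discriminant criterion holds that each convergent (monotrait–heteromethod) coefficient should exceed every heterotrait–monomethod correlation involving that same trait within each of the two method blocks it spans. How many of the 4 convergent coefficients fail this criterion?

0

Convergent coefficients and their comparison sets:
Lon (methods 1·2): 0.45 vs {0.16, 0.14, 0.40, 0.29, 0.28, 0.24} → pass.
Com (methods 1·2): 0.39 vs {0.16, 0.14, 0.28, 0.36, 0.26, 0.32} → pass.
TI (methods 1·2): 0.78 vs {0.40, 0.29, 0.28, 0.36, 0.38, 0.25} → pass.
Anx (methods 1·2): 0.49 vs {0.28, 0.24, 0.26, 0.32, 0.38, 0.25} → pass.
0 of 4 fail.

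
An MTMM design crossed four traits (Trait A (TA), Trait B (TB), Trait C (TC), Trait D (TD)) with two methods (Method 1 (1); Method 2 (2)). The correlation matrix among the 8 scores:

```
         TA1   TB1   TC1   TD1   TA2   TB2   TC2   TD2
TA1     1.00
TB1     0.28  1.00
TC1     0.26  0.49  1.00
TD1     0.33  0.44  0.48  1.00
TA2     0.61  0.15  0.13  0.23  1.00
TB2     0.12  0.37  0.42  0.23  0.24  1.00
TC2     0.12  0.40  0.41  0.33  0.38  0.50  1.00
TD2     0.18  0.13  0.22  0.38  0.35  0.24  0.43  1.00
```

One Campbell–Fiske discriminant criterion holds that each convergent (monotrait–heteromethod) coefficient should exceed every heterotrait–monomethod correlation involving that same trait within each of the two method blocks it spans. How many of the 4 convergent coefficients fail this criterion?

3

Each convergent coefficient versus the relevant comparison correlations:
TA (methods 1·2): 0.61 vs {0.28, 0.24, 0.26, 0.38, 0.33, 0.35} → pass.
TB (methods 1·2): 0.37 vs {0.28, 0.24, 0.49, 0.50, 0.44, 0.24} → fail.
TC (methods 1·2): 0.41 vs {0.26, 0.38, 0.49, 0.50, 0.48, 0.43} → fail.
TD (methods 1·2): 0.38 vs {0.33, 0.35, 0.44, 0.24, 0.48, 0.43} → fail.
3 of 4 fail.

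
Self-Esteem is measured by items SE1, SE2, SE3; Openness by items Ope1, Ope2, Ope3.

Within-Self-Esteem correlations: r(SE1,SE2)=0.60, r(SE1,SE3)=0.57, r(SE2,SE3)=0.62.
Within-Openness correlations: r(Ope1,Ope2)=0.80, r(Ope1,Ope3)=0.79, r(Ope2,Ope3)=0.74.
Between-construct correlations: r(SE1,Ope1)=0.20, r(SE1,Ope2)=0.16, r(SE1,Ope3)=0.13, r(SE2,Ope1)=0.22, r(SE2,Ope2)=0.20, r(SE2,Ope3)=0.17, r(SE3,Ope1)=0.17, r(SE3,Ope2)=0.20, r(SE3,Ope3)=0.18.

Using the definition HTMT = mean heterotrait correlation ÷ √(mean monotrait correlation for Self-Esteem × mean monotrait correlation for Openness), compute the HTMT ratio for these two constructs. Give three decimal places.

0.266

Between-construct mean = 1.63/9 = 0.1811.
Mean within-SE = 1.79/3 = 0.5967; mean within-Ope = 2.33/3 = 0.7767.
Geometric mean = √(0.5967 × 0.7767) = 0.6808.
HTMT = 0.1811 / 0.6808 = 0.266.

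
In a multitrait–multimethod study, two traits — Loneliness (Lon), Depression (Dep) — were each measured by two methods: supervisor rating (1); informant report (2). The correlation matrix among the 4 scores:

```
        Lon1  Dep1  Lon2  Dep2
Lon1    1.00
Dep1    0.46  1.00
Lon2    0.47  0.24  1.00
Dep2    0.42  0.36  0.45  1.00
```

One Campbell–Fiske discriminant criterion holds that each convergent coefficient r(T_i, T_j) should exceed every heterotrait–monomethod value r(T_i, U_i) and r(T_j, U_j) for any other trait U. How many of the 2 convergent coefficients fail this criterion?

Each convergent coefficient versus the relevant comparison correlations:
Lon (methods 1·2): 0.47 vs {0.46, 0.45} → pass.
Dep (methods 1·2): 0.36 vs {0.46, 0.45} → fail.
1 of 2 fail.

1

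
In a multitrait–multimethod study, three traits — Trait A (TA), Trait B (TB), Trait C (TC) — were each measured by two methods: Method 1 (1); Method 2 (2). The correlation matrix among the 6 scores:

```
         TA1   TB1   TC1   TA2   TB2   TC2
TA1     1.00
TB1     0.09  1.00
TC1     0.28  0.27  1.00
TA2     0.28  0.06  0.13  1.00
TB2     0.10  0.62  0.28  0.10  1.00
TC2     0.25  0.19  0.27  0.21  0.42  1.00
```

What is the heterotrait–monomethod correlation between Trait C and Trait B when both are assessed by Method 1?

Different traits, same method: r(TC1, TB1) = 0.27.

0.27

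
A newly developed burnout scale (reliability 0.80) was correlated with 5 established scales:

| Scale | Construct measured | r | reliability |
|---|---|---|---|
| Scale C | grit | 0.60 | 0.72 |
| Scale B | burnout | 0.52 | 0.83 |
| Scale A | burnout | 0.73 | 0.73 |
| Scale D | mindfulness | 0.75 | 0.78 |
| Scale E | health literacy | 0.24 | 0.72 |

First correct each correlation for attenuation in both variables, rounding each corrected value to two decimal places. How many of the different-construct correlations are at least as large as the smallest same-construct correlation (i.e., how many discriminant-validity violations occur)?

Disattenuated r (r / √(r_scale · r_new)):
  Scale C (disc): 0.60 / √(0.72·0.80) = 0.79
  Scale B (conv): 0.52 / √(0.83·0.80) = 0.64
  Scale A (conv): 0.73 / √(0.73·0.80) = 0.96
  Scale D (disc): 0.75 / √(0.78·0.80) = 0.95
  Scale E (disc): 0.24 / √(0.72·0.80) = 0.32
Smallest convergent = 0.64. Discriminant values: 0.79, 0.95, 0.32; count ≥ 0.64 → 2.

2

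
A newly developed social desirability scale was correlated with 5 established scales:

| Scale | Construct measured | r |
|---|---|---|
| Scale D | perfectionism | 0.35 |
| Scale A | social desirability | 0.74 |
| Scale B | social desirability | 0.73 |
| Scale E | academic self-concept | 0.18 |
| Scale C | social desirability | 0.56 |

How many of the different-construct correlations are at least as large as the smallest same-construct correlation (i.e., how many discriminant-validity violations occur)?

0

Convergent (same construct = social desirability): Scale A, Scale B, Scale C.
Smallest convergent = 0.56. Discriminant values: 0.35, 0.18; count ≥ 0.56 → 0.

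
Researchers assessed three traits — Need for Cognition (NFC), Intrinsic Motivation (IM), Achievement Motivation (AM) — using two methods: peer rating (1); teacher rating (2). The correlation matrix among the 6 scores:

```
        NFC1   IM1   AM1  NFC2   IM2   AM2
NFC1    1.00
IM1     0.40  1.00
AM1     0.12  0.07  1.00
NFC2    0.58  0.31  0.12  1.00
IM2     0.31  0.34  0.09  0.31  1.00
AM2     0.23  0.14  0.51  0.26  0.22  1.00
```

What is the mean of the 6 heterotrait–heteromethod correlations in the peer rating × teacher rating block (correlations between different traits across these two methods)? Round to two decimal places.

HTHM values (method 1 × method 2): 0.31, 0.23, 0.31, 0.14, 0.12, 0.09; mean = 1.20/6 = 0.20.

0.20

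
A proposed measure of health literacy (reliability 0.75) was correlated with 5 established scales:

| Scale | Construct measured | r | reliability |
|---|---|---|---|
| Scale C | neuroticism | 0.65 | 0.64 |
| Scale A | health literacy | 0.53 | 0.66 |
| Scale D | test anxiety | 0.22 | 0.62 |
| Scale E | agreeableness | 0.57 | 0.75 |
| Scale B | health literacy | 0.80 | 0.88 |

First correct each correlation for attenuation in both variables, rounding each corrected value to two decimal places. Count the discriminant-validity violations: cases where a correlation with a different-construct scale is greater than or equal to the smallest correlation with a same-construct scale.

Disattenuated r (r / √(r_scale · r_new)):
  Scale C (disc): 0.65 / √(0.64·0.75) = 0.94
  Scale A (conv): 0.53 / √(0.66·0.75) = 0.75
  Scale D (disc): 0.22 / √(0.62·0.75) = 0.32
  Scale E (disc): 0.57 / √(0.75·0.75) = 0.76
  Scale B (conv): 0.80 / √(0.88·0.75) = 0.98
Smallest convergent = 0.75. Discriminant values: 0.94, 0.32, 0.76; count ≥ 0.75 → 2.

2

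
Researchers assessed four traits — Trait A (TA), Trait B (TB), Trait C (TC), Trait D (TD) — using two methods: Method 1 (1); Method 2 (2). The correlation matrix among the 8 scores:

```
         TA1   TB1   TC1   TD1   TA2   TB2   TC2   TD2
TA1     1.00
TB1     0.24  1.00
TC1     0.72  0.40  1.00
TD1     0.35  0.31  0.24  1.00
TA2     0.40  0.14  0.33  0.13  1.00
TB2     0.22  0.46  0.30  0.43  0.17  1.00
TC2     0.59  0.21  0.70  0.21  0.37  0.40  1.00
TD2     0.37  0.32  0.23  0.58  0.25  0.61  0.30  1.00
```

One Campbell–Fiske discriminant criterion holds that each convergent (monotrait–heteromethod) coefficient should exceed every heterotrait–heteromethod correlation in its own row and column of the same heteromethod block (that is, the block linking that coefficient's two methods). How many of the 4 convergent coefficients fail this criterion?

Convergent coefficients and their comparison sets:
TA (methods 1·2): 0.40 vs {0.22, 0.14, 0.59, 0.33, 0.37, 0.13} → fail.
TB (methods 1·2): 0.46 vs {0.14, 0.22, 0.21, 0.30, 0.32, 0.43} → pass.
TC (methods 1·2): 0.70 vs {0.33, 0.59, 0.30, 0.21, 0.23, 0.21} → pass.
TD (methods 1·2): 0.58 vs {0.13, 0.37, 0.43, 0.32, 0.21, 0.23} → pass.
1 of 4 fail.

1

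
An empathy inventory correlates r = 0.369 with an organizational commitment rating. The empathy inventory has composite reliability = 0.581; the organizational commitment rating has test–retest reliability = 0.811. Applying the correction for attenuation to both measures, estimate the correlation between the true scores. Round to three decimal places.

r_true = r_obs / √(r_xx · r_yy) = 0.369 / √(0.581 × 0.811) = 0.369 / √0.471191 = 0.369 / 0.6864 ≈ 0.538.

0.538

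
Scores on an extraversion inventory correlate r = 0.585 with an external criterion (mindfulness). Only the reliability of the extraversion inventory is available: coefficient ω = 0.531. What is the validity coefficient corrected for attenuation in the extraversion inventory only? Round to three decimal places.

Single correction: r_c = r_obs / √r_xx = 0.585 / √0.531 = 0.585 / 0.7287 ≈ 0.803.

0.803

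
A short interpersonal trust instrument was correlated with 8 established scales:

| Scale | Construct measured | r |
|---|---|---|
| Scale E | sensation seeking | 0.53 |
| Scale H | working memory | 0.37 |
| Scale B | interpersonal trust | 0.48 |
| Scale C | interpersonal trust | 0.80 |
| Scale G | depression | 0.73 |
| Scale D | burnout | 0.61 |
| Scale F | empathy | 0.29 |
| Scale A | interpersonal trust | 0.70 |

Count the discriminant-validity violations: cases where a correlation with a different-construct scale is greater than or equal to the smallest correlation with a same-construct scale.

Convergent (same construct = interpersonal trust): Scale B, Scale C, Scale A.
Smallest convergent = 0.48. Discriminant values: 0.53, 0.37, 0.73, 0.61, 0.29; count ≥ 0.48 → 3.

3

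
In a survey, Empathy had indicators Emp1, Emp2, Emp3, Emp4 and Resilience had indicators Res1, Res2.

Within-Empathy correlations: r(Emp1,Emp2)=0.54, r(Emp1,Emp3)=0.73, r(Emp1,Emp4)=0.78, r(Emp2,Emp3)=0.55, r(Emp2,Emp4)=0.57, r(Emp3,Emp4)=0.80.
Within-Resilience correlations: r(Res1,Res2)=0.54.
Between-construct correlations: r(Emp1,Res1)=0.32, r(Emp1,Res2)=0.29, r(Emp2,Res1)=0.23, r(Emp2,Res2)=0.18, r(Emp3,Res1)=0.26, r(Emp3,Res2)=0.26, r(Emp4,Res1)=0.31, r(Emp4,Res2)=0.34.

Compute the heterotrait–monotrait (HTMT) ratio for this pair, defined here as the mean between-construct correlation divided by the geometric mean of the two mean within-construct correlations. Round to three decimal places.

Mean heterotrait r = 2.19/8 = 0.2738.
Mean within-Emp = 3.97/6 = 0.6617; mean within-Res = 0.54/1 = 0.5400.
Geometric mean = √(0.6617 × 0.5400) = 0.5978.
HTMT = 0.2738 / 0.5978 = 0.458.

0.458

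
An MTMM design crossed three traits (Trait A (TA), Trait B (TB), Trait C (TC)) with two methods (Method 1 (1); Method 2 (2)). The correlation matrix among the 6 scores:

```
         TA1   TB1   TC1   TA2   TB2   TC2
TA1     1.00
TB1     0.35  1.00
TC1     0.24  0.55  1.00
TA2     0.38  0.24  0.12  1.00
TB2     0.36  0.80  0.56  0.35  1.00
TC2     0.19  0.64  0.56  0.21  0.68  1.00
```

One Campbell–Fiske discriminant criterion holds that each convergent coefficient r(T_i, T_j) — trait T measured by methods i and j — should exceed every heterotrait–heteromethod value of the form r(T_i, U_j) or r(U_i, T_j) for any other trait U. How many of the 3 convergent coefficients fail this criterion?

Convergent coefficients and their comparison sets:
TA (methods 1·2): 0.38 vs {0.36, 0.24, 0.19, 0.12} → pass.
TB (methods 1·2): 0.80 vs {0.24, 0.36, 0.64, 0.56} → pass.
TC (methods 1·2): 0.56 vs {0.12, 0.19, 0.56, 0.64} → fail.
1 of 3 fail.

1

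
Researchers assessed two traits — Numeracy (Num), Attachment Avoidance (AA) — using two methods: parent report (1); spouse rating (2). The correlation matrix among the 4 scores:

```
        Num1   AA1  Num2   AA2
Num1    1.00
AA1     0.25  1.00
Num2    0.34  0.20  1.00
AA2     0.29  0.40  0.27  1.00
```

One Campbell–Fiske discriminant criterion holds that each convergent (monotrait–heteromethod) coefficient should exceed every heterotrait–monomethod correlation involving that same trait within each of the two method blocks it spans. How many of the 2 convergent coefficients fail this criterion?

0

Convergent coefficients and their comparison sets:
Num (methods 1·2): 0.34 vs {0.25, 0.27} → pass.
AA (methods 1·2): 0.40 vs {0.25, 0.27} → pass.
0 of 2 fail.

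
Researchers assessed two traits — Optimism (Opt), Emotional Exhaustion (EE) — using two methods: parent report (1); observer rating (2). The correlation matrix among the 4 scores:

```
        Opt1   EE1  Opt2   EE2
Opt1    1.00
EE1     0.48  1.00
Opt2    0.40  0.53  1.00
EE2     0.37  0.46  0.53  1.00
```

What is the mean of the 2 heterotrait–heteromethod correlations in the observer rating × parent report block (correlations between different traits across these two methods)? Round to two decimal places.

0.45

HTHM values (method 2 × method 1): 0.53, 0.37; mean = 0.90/2 = 0.45.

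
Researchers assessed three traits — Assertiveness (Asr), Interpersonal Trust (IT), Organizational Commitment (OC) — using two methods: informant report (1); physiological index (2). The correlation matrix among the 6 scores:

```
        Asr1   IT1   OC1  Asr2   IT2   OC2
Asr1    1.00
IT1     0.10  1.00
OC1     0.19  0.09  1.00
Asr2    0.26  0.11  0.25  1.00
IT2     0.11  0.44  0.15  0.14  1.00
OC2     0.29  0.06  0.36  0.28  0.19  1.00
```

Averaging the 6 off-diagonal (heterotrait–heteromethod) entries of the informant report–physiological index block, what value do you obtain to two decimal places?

0.16

HTHM values (method 1 × method 2): 0.11, 0.29, 0.11, 0.06, 0.25, 0.15; mean = 0.97/6 = 0.16.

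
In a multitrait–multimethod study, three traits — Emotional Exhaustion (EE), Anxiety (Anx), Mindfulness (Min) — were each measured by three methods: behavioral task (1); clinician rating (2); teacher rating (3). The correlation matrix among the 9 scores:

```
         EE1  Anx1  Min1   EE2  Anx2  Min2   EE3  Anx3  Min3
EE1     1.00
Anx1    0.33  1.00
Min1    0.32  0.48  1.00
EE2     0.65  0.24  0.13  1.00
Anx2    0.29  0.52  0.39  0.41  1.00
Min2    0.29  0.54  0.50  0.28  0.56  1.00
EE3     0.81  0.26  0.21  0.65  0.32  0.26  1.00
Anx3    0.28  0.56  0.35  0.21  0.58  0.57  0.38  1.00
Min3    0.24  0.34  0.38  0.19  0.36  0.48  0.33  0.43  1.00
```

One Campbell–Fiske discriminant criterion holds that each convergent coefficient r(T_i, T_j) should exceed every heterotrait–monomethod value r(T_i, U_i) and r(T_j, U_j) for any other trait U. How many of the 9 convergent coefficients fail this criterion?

4

Checking each validity diagonal entry against its comparison values:
EE (methods 1·2): 0.65 vs {0.33, 0.41, 0.32, 0.28} → pass.
EE (methods 1·3): 0.81 vs {0.33, 0.38, 0.32, 0.33} → pass.
EE (methods 2·3): 0.65 vs {0.41, 0.38, 0.28, 0.33} → pass.
Anx (methods 1·2): 0.52 vs {0.33, 0.41, 0.48, 0.56} → fail.
Anx (methods 1·3): 0.56 vs {0.33, 0.38, 0.48, 0.43} → pass.
Anx (methods 2·3): 0.58 vs {0.41, 0.38, 0.56, 0.43} → pass.
Min (methods 1·2): 0.50 vs {0.32, 0.28, 0.48, 0.56} → fail.
Min (methods 1·3): 0.38 vs {0.32, 0.33, 0.48, 0.43} → fail.
Min (methods 2·3): 0.48 vs {0.28, 0.33, 0.56, 0.43} → fail.
4 of 9 fail.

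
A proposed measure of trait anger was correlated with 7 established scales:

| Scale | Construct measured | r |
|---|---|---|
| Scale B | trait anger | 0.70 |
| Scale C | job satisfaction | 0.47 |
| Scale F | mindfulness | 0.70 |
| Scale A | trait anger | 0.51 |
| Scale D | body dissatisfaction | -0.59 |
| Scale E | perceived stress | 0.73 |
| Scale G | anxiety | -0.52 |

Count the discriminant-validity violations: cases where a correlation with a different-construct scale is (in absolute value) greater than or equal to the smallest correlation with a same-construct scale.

4

Convergent (same construct = trait anger): Scale B, Scale A.
Smallest convergent = 0.51. Discriminant |r|: 0.47, 0.70, 0.59, 0.73, 0.52; count ≥ 0.51 → 4.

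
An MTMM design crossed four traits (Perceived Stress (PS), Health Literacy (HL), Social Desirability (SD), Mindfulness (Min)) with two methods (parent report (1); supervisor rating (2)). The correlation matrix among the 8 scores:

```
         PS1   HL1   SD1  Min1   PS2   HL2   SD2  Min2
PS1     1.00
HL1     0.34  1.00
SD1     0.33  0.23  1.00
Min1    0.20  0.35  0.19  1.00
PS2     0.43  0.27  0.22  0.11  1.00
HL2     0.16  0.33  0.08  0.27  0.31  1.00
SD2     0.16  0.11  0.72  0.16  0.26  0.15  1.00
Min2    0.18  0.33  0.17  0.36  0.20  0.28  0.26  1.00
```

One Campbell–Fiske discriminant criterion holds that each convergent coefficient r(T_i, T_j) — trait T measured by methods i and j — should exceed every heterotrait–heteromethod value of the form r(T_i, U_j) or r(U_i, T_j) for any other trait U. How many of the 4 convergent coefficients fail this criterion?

1

Each convergent coefficient versus the relevant comparison correlations:
PS (methods 1·2): 0.43 vs {0.16, 0.27, 0.16, 0.22, 0.18, 0.11} → pass.
HL (methods 1·2): 0.33 vs {0.27, 0.16, 0.11, 0.08, 0.33, 0.27} → fail.
SD (methods 1·2): 0.72 vs {0.22, 0.16, 0.08, 0.11, 0.17, 0.16} → pass.
Min (methods 1·2): 0.36 vs {0.11, 0.18, 0.27, 0.33, 0.16, 0.17} → pass.
1 of 4 fail.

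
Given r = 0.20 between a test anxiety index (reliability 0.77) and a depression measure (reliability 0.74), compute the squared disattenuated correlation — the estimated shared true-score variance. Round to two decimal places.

0.07

Disattenuated r = 0.20 / √(0.77 × 0.74) = 0.20 / 0.7549 = 0.2649.
Shared true-score variance = 0.2649² = 0.0702 ≈ 0.07.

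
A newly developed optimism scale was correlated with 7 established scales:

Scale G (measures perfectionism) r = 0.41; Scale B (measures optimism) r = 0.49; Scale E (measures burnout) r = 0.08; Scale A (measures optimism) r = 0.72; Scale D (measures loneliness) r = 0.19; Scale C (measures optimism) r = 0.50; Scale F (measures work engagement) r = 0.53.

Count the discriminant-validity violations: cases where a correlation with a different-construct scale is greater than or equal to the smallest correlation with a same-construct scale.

1

Convergent (same construct = optimism): Scale B, Scale A, Scale C.
Smallest convergent = 0.49. Discriminant values: 0.41, 0.08, 0.19, 0.53; count ≥ 0.49 → 1.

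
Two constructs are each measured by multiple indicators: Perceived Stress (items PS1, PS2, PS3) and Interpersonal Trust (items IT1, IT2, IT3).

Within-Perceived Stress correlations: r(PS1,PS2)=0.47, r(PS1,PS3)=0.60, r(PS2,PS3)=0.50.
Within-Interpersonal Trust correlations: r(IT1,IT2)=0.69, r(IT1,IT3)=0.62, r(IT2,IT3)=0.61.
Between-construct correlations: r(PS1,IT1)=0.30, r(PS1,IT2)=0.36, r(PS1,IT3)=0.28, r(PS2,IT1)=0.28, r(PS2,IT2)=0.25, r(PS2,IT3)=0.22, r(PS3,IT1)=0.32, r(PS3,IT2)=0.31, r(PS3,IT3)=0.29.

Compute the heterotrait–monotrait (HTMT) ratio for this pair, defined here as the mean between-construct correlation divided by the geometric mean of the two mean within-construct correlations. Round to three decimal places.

Mean heterotrait r = 2.61/9 = 0.2900.
Mean within-PS = 1.57/3 = 0.5233; mean within-IT = 1.92/3 = 0.6400.
Geometric mean = √(0.5233 × 0.6400) = 0.5787.
HTMT = 0.2900 / 0.5787 = 0.501.

0.501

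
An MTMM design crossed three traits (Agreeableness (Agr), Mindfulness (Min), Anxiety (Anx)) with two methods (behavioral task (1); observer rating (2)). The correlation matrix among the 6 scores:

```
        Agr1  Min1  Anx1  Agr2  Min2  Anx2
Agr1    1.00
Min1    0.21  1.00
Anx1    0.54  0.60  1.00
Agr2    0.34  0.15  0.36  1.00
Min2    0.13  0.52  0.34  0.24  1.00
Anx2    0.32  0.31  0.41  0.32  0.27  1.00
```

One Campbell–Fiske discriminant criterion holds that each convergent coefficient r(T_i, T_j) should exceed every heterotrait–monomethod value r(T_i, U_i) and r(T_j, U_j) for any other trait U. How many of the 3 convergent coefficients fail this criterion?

Convergent coefficients and their comparison sets:
Agr (methods 1·2): 0.34 vs {0.21, 0.24, 0.54, 0.32} → fail.
Min (methods 1·2): 0.52 vs {0.21, 0.24, 0.60, 0.27} → fail.
Anx (methods 1·2): 0.41 vs {0.54, 0.32, 0.60, 0.27} → fail.
3 of 3 fail.

3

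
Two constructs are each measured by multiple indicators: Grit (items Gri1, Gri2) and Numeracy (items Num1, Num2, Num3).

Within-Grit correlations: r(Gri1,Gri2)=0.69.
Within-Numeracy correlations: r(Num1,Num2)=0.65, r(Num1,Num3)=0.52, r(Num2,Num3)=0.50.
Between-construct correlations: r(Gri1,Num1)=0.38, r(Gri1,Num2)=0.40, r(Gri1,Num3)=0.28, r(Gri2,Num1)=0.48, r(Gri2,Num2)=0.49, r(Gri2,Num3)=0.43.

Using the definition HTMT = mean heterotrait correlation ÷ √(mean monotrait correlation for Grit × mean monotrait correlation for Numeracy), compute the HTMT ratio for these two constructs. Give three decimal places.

0.662

Mean heterotrait r = 2.46/6 = 0.4100.
Mean within-Gri = 0.69/1 = 0.6900; mean within-Num = 1.67/3 = 0.5567.
Geometric mean = √(0.6900 × 0.5567) = 0.6198.
HTMT = 0.4100 / 0.6198 = 0.662.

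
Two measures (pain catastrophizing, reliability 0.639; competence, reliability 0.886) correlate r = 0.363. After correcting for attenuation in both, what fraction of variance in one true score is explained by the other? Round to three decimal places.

Disattenuated r = 0.363 / √(0.639 × 0.886) = 0.363 / 0.7524 = 0.4825.
Shared true-score variance = 0.4825² = 0.2328 ≈ 0.233.

0.233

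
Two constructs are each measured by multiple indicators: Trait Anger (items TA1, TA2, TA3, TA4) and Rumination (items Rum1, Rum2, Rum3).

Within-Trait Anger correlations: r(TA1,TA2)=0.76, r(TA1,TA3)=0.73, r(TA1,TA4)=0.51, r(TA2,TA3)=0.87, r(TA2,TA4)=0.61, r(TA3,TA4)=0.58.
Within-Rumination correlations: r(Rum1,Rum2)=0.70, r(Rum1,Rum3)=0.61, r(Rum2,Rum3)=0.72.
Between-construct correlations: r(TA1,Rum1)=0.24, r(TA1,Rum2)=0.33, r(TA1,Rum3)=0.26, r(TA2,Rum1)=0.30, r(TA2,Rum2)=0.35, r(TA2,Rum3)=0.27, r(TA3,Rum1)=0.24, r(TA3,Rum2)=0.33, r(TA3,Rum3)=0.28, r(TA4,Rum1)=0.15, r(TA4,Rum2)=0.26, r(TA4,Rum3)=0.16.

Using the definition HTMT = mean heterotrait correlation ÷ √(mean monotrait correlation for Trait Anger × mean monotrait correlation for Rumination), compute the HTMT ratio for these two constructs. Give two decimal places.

0.39

Between-construct mean = 3.17/12 = 0.2642.
Mean within-TA = 4.06/6 = 0.6767; mean within-Rum = 2.03/3 = 0.6767.
Geometric mean = √(0.6767 × 0.6767) = 0.6767.
HTMT = 0.2642 / 0.6767 = 0.39.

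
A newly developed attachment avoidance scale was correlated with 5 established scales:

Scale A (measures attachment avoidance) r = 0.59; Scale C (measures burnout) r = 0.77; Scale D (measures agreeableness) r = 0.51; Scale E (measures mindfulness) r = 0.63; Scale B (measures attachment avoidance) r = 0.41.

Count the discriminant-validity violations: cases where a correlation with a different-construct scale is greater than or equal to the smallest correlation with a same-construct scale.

Convergent (same construct = attachment avoidance): Scale A, Scale B.
Smallest convergent = 0.41. Discriminant values: 0.77, 0.51, 0.63; count ≥ 0.41 → 3.

3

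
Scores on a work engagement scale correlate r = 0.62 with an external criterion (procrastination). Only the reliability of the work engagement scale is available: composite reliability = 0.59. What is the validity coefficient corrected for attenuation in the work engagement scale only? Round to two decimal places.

0.81

Single correction: r_c = r_obs / √r_xx = 0.62 / √0.59 = 0.62 / 0.7681 ≈ 0.81.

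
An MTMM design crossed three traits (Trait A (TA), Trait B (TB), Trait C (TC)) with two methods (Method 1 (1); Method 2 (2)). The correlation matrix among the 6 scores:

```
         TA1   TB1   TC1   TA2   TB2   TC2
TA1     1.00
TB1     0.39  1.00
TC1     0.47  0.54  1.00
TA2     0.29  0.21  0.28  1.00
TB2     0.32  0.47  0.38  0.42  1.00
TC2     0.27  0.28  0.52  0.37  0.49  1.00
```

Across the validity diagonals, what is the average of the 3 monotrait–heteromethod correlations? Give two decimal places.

0.43

Convergent values: 0.29, 0.47, 0.52; mean = 1.28/3 = 0.43.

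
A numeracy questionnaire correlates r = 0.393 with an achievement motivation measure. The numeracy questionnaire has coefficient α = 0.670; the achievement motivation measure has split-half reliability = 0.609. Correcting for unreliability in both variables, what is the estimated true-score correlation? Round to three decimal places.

r_true = r_obs / √(r_xx · r_yy) = 0.393 / √(0.670 × 0.609) = 0.393 / √0.408030 = 0.393 / 0.6388 ≈ 0.615.

0.615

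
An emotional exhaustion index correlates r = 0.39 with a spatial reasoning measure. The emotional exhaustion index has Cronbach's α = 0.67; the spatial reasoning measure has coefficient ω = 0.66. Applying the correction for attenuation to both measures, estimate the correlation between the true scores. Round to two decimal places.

0.59

r_true = r_obs / √(r_xx · r_yy) = 0.39 / √(0.67 × 0.66) = 0.39 / √0.4422 = 0.39 / 0.6650 ≈ 0.59.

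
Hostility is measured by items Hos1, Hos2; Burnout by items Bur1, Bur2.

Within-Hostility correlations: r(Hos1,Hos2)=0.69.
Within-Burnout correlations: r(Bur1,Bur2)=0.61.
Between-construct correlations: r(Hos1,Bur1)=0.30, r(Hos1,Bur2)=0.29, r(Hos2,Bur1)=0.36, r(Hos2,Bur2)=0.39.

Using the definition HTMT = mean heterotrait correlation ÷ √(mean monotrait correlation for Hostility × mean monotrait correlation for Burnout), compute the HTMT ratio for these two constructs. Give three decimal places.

Between-construct mean = 1.34/4 = 0.3350.
Mean within-Hos = 0.69/1 = 0.6900; mean within-Bur = 0.61/1 = 0.6100.
Geometric mean = √(0.6900 × 0.6100) = 0.6488.
HTMT = 0.3350 / 0.6488 = 0.516.

0.516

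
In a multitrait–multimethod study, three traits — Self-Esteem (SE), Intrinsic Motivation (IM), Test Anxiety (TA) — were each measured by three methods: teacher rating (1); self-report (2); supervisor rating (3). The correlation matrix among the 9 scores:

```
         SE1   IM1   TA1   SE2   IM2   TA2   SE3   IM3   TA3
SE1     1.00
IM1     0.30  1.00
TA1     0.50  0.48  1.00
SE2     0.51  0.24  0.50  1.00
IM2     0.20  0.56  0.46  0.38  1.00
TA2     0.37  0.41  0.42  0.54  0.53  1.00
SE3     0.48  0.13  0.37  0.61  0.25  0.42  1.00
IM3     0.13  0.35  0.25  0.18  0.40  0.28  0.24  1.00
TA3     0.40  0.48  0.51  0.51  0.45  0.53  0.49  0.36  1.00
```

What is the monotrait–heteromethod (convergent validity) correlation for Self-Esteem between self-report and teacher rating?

Same trait (SE), different methods: r(SE2, SE1) = 0.51.

0.51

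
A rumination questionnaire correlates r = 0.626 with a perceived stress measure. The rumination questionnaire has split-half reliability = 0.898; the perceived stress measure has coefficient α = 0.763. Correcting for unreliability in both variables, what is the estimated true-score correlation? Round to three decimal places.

0.756

r_true = r_obs / √(r_xx · r_yy) = 0.626 / √(0.898 × 0.763) = 0.626 / √0.685174 = 0.626 / 0.8278 ≈ 0.756.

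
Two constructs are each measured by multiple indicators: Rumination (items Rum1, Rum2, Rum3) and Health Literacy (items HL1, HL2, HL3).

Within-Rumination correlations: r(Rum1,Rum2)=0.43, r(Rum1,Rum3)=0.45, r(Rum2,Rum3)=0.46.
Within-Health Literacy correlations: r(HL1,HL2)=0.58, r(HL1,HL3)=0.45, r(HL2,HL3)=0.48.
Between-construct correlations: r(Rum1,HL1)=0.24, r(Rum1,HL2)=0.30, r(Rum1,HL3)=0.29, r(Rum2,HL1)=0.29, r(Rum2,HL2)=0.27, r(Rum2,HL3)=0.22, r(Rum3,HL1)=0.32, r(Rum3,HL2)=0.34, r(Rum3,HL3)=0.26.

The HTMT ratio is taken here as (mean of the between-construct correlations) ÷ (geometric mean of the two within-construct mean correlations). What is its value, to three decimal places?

Mean between = 2.53/9 = 0.2811.
Mean within-Rum = 1.34/3 = 0.4467; mean within-HL = 1.51/3 = 0.5033.
Geometric mean = √(0.4467 × 0.5033) = 0.4742.
HTMT = 0.2811 / 0.4742 = 0.593.

0.593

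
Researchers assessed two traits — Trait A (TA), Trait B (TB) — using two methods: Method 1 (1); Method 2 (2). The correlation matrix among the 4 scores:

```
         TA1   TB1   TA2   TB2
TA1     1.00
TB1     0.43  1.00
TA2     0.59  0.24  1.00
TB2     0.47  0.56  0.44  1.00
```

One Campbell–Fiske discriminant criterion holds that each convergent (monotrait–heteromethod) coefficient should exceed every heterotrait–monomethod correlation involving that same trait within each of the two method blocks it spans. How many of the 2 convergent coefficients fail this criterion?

0

Convergent coefficients and their comparison sets:
TA (methods 1·2): 0.59 vs {0.43, 0.44} → pass.
TB (methods 1·2): 0.56 vs {0.43, 0.44} → pass.
0 of 2 fail.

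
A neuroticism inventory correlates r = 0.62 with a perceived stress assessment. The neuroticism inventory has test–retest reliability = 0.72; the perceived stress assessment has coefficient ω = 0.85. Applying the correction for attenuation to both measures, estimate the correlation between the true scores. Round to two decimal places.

r_true = r_obs / √(r_xx · r_yy) = 0.62 / √(0.72 × 0.85) = 0.62 / √0.6120 = 0.62 / 0.7823 ≈ 0.79.

0.79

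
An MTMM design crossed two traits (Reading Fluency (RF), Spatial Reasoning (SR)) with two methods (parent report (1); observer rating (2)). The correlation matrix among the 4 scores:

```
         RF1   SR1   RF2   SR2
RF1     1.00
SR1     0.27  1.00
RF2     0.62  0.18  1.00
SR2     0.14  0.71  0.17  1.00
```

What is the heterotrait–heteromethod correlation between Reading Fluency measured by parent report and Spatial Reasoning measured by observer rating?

0.14

Different traits and methods: r(RF1, SR2) = 0.14.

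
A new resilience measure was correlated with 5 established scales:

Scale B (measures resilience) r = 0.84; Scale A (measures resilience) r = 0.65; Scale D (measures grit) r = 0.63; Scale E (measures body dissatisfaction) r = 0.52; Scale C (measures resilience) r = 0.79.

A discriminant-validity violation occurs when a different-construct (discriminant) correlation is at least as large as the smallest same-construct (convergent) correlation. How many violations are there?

Convergent (same construct = resilience): Scale B, Scale A, Scale C.
Smallest convergent = 0.65. Discriminant values: 0.63, 0.52; count ≥ 0.65 → 0.

0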